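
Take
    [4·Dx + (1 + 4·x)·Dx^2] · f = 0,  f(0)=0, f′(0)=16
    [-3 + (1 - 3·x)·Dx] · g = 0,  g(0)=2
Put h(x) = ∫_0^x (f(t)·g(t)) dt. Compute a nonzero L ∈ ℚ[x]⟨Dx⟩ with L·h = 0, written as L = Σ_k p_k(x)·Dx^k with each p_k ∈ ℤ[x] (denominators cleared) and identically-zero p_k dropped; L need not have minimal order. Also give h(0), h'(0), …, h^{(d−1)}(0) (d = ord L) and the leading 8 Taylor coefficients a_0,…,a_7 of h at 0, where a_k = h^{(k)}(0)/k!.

L = 12·Dx + (2 + 36·x)·Dx^2 + (-1 - x + 12·x^2)·Dx^3  (order 3).
h: a_k = 0, 0, 16, 32/3, 200/3, 288/5, 6256/15, 4384/15, …
ICs: h(0) = 0, h′(0) = 0, h′′(0) = 32.

f: a_k = 0, 16, -32, 256/3, -256, 4096/5, -8192/3, 65536/7, …
g: a_k = 2, 6, 18, 54, 162, 486, 1458, 4374, …
h₀=f·g: eliminate ⇒ L₀, order ≤ 2·1.
h=∫₀ˣh₀: take L = L₀·Dx.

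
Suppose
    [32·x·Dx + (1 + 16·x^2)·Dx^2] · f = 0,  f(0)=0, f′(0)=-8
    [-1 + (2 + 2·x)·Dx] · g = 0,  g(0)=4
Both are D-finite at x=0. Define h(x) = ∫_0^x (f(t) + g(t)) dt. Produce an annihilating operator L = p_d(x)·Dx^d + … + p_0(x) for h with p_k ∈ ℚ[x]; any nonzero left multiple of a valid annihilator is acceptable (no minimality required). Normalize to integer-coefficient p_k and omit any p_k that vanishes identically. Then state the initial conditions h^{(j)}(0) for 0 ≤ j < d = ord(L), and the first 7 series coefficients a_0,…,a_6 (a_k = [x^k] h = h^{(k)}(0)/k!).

L = (-64 - 160·x + 3072·x^2 + 1536·x^3)·Dx^2 + (-131 - 256·x + 5920·x^2 + 12288·x^3 + 5376·x^4)·Dx^3 + (-2 + 126·x + 192·x^2 + 2112·x^3 + 3584·x^4 + 1536·x^5)·Dx^4  (order 4).
h: a_k = 0, 4, -3, -1/6, 515/48, -1/32, -43679/640, …
ICs: h(0) = 0, h′(0) = 4, h′′(0) = -6, h′′′(0) = -1.

f: a_k = 0, -8, 0, 128/3, 0, -2048/5, 0, …
g: a_k = 4, 2, -1/2, 1/4, -5/32, 7/64, -21/256, …
Weyl lclm of L_f,L_g ⇒ L₀ (ord ≤ 3).
∫: right-multiply L₀ by Dx.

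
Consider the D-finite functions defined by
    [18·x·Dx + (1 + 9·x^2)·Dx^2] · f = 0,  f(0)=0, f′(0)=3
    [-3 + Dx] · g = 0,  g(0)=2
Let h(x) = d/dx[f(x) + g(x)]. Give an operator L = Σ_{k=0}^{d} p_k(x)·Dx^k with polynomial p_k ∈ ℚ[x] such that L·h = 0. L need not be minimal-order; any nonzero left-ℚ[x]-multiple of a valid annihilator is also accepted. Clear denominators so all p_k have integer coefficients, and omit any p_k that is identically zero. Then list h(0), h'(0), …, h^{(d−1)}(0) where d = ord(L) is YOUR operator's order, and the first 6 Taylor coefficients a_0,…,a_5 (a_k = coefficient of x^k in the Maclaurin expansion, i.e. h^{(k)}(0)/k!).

f: a_k = 0, 3, 0, -9, 0, 243/5, …
g: a_k = 2, 6, 9, 9, 27/4, 81/20, …
L₀ := lclm(L_f,L_g); ord L₀ ≤ 2+1.
Differentiate: ansatz ord ≤ ord L₀ ⇒ L.
L = (18 - 108·x - 162·x^2) + (-9 + 27·x + 27·x^2 - 81·x^3)·Dx + (1 + 3·x + 9·x^2 + 27·x^3)·Dx^2  (order 2).
h: a_k = 9, 18, 0, 27, 1053/4, 243/20, …
ICs: h(0) = 9, h′(0) = 18.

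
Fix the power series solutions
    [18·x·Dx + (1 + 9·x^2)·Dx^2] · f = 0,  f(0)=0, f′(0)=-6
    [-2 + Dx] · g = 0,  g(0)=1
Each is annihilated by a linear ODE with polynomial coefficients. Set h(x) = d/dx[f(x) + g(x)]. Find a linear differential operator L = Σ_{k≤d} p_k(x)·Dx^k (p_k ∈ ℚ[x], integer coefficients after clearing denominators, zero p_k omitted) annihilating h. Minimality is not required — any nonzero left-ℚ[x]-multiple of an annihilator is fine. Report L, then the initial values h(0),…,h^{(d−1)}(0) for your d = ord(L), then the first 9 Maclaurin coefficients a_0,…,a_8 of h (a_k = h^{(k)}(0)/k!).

f: a_k = 0, -6, 0, 18, 0, -486/5, 0, 4374/7, 0, …
g: a_k = 1, 2, 2, 4/3, 2/3, 4/15, 4/45, 8/315, 2/315, …
f+g: L₀ = lclm(L_f,L_g), ord ≤ 2+1.
Differentiate: ansatz ord ≤ ord L₀ ⇒ L.
L = (18 - 36·x - 486·x^2 - 324·x^3) + (-11 + 207·x^2 - 162·x^4)·Dx + (1 + 9·x + 18·x^2 + 81·x^3 + 81·x^4)·Dx^2  (order 2).
h: a_k = -4, 4, 58, 8/3, -1454/3, 8/15, 196838/45, 16/315, -12400286/315, …
ICs: h(0) = -4, h′(0) = 4.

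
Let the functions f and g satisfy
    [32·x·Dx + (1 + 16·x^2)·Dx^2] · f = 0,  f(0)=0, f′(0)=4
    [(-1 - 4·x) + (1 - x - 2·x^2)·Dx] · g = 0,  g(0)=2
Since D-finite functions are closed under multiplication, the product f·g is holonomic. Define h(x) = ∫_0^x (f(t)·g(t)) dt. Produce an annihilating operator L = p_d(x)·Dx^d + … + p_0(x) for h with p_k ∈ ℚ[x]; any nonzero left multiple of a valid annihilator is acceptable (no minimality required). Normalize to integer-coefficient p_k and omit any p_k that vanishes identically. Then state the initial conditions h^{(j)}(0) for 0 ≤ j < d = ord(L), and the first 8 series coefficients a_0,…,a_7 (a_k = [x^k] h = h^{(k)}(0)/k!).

f: a_k = 0, 4, 0, -64/3, 0, 1024/5, 0, -16384/7, …
g: a_k = 2, 2, 6, 10, 22, 42, 86, 170, …
Sym-product of L_f,L_g gives L₀ (≤ ord 2).
Integrate: L := L₀·Dx.
L = (4 + 32·x + 192·x^2)·Dx + (2 - 24·x + 64·x^2 + 192·x^3)·Dx^2 + (-1 + x - 14·x^2 + 16·x^3 + 32·x^4)·Dx^3  (order 3).
h: a_k = 0, 0, 4, 8/3, -14/3, -8/15, 308/5, 5464/105, …
ICs: h(0) = 0, h′(0) = 0, h′′(0) = 8.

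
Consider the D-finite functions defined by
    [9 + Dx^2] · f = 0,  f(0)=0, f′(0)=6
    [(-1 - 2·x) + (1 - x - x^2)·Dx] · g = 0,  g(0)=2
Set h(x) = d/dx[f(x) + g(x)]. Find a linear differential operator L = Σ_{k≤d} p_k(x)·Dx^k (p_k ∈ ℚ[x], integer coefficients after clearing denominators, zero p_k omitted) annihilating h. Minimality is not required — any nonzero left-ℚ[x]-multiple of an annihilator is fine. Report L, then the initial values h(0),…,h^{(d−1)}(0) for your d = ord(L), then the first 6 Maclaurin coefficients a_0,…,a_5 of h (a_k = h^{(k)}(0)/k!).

f: a_k = 0, 6, 0, -9, 0, 81/20, …
g: a_k = 2, 2, 4, 6, 10, 16, …
Weyl lclm of L_f,L_g ⇒ L₀ (ord ≤ 3).
Differentiate: ansatz ord ≤ ord L₀ ⇒ L.
L = (468 + 1026·x + 1170·x^2 + 450·x^3 + 630·x^4 + 486·x^5 + 162·x^6) + (-81 - 63·x + 252·x^2 + 45·x^3 - 90·x^4 + 153·x^5 + 189·x^6 + 54·x^7)·Dx + (52 + 114·x + 130·x^2 + 50·x^3 + 70·x^4 + 54·x^5 + 18·x^6)·Dx^2 + (-9 - 7·x + 28·x^2 + 5·x^3 - 10·x^4 + 17·x^5 + 21·x^6 + 6·x^7)·Dx^3  (order 3).
h: a_k = 8, 8, -9, 40, 401/4, 156, …
ICs: h(0) = 8, h′(0) = 8, h′′(0) = -18.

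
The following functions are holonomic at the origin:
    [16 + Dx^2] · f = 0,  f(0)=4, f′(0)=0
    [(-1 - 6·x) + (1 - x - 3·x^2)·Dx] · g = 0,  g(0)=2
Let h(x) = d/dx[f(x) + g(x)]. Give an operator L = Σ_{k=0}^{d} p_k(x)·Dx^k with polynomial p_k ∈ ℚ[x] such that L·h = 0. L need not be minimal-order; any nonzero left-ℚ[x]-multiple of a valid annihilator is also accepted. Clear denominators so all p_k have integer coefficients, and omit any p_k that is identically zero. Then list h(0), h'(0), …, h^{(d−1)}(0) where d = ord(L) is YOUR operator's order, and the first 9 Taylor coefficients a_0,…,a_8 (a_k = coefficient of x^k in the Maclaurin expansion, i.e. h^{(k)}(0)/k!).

L = (4672 + 20416·x + 66304·x^2 + 32640·x^3 + 66240·x^4 + 62208·x^5 + 62208·x^6) + (-464 - 2352·x + 3792·x^2 + 6752·x^3 - 2400·x^4 + 5184·x^5 + 24192·x^6 + 20736·x^7)·Dx + (292 + 1276·x + 4144·x^2 + 2040·x^3 + 4140·x^4 + 3888·x^5 + 3888·x^6)·Dx^2 + (-29 - 147·x + 237·x^2 + 422·x^3 - 150·x^4 + 324·x^5 + 1512·x^6 + 1296·x^7)·Dx^3  (order 3).
h: a_k = 2, -48, 42, 968/3, 400, 15412/15, 3038, 2576704/315, 20862, …
ICs: h(0) = 2, h′(0) = -48, h′′(0) = 84.

f: a_k = 4, 0, -32, 0, 128/3, 0, -1024/45, 0, 2048/315, …
g: a_k = 2, 2, 8, 14, 38, 80, 194, 434, 1016, …
L₀ := lclm(L_f,L_g); ord L₀ ≤ 2+1.
h₀' ⇒ L via d/dx closure of L₀.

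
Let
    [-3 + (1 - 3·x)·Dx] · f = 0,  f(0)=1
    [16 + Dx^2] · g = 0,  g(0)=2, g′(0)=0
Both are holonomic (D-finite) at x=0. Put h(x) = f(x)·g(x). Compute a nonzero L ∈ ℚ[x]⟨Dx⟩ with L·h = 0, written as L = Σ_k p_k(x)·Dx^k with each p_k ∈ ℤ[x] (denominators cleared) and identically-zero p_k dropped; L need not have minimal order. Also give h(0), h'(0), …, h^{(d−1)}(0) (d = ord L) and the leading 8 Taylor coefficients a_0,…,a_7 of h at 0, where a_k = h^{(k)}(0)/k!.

f: a_k = 1, 3, 9, 27, 81, 243, 729, 2187, …
g: a_k = 2, 0, -16, 0, 64/3, 0, -512/45, 0, …
f·g: L₀ = L_f ⊗_s L_g, ord ≤ 1·2.
L = (-16 + 48·x) + 6·Dx + (-1 + 3·x)·Dx^2  (order 2).
h: a_k = 2, 6, 2, 6, 118/3, 118, 15418/45, 15418/15, …
ICs: h(0) = 2, h′(0) = 6.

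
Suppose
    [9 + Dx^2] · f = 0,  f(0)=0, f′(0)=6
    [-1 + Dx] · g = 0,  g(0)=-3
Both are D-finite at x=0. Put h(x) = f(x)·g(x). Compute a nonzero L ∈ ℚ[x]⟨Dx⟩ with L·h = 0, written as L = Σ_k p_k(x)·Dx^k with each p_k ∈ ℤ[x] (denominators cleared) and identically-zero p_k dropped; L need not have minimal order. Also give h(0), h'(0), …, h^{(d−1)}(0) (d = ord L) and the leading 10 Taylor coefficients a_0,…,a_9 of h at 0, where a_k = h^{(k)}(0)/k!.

f: a_k = 0, 6, 0, -9, 0, 81/20, 0, -243/280, 0, 243/2240, …
g: a_k = -3, -3, -3/2, -1/2, -1/8, -1/40, -1/240, -1/1680, -1/13440, -1/120960, …
L₀ := L_f ⊗_s L_g (sym. prod.), ord ≤ 2.
L = 10 - 2·Dx + Dx^2  (order 2).
h: a_k = 0, -18, -18, 18, 24, 3/5, -39/5, -83/35, 4/5, 71/140, …
ICs: h(0) = 0, h′(0) = -18.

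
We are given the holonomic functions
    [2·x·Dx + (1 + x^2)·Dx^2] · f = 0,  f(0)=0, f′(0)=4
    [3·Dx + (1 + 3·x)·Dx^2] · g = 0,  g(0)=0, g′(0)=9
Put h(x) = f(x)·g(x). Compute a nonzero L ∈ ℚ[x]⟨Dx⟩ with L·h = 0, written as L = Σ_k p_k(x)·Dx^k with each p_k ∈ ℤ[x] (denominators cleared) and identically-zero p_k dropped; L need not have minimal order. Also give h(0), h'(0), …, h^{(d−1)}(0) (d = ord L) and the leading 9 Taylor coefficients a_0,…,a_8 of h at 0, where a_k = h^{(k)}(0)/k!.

L = (264 + 1260·x + 1008·x^2 + 3420·x^3 + 3240·x^4 + 4212·x^5 + 324·x^7)·Dx + (178 + 660·x + 3828·x^2 + 7308·x^3 + 12960·x^4 + 10044·x^5 + 11340·x^6 + 324·x^7 + 1134·x^8)·Dx^2 + (132 + 608·x + 1728·x^2 + 4568·x^3 + 6456·x^4 + 8856·x^5 + 5184·x^6 + 5544·x^7 + 324·x^8 + 648·x^9)·Dx^3 + (13 + 102·x + 341·x^2 + 744·x^3 + 1138·x^4 + 1236·x^5 + 1386·x^6 + 648·x^7 + 657·x^8 + 54·x^9 + 81·x^10)·Dx^4  (order 4).
h: a_k = 0, 0, 36, -54, 96, -225, 2772/5, -6939/5, 17856/5, …
ICs: h(0) = 0, h′(0) = 0, h′′(0) = 72, h′′′(0) = -324.

f: a_k = 0, 4, 0, -4/3, 0, 4/5, 0, -4/7, 0, …
g: a_k = 0, 9, -27/2, 27, -243/4, 729/5, -729/2, 6561/7, -19683/8, …
h₀=f·g: eliminate ⇒ L₀, order ≤ 2·2.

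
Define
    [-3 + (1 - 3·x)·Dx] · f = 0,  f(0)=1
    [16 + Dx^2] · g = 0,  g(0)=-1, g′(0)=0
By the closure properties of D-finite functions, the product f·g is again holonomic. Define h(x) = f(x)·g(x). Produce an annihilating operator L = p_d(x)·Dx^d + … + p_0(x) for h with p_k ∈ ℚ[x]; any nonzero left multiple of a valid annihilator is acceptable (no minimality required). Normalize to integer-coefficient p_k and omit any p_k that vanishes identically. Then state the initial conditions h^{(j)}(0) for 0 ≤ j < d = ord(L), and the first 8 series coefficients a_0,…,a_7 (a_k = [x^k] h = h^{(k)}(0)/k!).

f: a_k = 1, 3, 9, 27, 81, 243, 729, 2187, …
g: a_k = -1, 0, 8, 0, -32/3, 0, 256/45, 0, …
f·g: L₀ = L_f ⊗_s L_g, ord ≤ 1·2.
L = (-16 + 48·x) + 6·Dx + (-1 + 3·x)·Dx^2  (order 2).
h: a_k = -1, -3, -1, -3, -59/3, -59, -7709/45, -7709/15, …
ICs: h(0) = -1, h′(0) = -3.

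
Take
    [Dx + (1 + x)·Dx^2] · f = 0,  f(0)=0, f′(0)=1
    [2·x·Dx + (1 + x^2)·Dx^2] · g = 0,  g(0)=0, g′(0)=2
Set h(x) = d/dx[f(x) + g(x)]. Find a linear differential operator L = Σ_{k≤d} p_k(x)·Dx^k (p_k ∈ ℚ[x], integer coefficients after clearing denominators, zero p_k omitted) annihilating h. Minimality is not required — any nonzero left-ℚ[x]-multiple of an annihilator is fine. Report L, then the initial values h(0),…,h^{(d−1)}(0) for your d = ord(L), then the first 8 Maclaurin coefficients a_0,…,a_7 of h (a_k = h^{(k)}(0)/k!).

f: a_k = 0, 1, -1/2, 1/3, -1/4, 1/5, -1/6, 1/7, …
g: a_k = 0, 2, 0, -2/3, 0, 2/5, 0, -2/7, …
Weyl lclm of L_f,L_g ⇒ L₀ (ord ≤ 4).
h=h₀': d/dx-closure on L₀ ⇒ L.
L = (-2 - 6·x + 6·x^2 + 2·x^3) + (-4 - 4·x + 12·x^3 + 4·x^4)·Dx + (-1 + x + 2·x^2 + 2·x^3 + 3·x^4 + x^5)·Dx^2  (order 2).
h: a_k = 3, -1, -1, -1, 3, -1, -1, -1, …
ICs: h(0) = 3, h′(0) = -1.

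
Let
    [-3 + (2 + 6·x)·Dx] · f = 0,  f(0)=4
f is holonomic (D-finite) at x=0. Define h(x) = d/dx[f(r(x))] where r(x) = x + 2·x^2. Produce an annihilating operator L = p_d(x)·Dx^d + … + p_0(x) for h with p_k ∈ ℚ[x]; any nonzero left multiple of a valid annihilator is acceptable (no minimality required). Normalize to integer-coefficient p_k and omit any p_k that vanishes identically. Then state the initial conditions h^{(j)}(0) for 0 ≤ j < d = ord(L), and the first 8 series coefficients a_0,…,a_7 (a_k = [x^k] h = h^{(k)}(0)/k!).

f: a_k = 4, 6, -9/2, 27/4, -405/32, 1701/64, -15309/256, 72171/512, …
f∘r: x↦r, Dx↦Dx/r' in L_f ⇒ L₀.
h₀' ⇒ L via d/dx closure of L₀.
L = 5 + (-2 - 14·x - 36·x^2 - 48·x^3)·Dx  (order 1).
h: a_k = 6, 15, -135/4, 315/8, 2025/64, -33615/128, 292005/512, -282285/1024, …
ICs: h(0) = 6.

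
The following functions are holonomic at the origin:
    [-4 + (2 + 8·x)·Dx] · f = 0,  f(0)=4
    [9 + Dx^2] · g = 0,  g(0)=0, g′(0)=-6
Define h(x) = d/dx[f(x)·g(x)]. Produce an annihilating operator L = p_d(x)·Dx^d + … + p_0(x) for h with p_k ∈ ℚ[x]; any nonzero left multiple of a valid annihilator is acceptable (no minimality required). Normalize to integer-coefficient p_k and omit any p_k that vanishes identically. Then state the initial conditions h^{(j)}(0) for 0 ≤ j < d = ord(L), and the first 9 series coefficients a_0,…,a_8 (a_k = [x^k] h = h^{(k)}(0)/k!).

f: a_k = 4, 8, -8, 16, -40, 112, -336, 1056, -3432, …
g: a_k = 0, -6, 0, 9, 0, -81/20, 0, 243/280, 0, …
Sym-product of L_f,L_g gives L₀ (≤ ord 2).
h=h₀': d/dx-closure on L₀ ⇒ L.
L = (131 + 1392·x + 4512·x^2 + 6912·x^3 + 6912·x^4) + (4 - 80·x - 576·x^2 - 768·x^3)·Dx + (7 + 80·x + 352·x^2 + 768·x^3 + 768·x^4)·Dx^2  (order 2).
h: a_k = -24, -96, 252, -96, 759, -16812/5, 118431/10, -301608/7, 89322021/560, …
ICs: h(0) = -24, h′(0) = -96.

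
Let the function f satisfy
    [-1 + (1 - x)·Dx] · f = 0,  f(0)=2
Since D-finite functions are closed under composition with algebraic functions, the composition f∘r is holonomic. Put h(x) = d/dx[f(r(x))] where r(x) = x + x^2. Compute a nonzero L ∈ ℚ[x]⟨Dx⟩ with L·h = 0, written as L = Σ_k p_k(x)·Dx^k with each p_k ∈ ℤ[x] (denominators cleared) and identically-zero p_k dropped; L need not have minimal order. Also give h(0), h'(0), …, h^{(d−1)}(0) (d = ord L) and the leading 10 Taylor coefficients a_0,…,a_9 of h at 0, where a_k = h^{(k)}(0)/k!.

f: a_k = 2, 2, 2, 2, 2, 2, 2, 2, 2, 2, …
L₀ from L_f via x↦r, Dx↦r'^{-1}Dx.
Differentiate: ansatz ord ≤ ord L₀ ⇒ L.
L = (4 + 6·x + 6·x^2) + (-1 - x + 3·x^2 + 2·x^3)·Dx  (order 1).
h: a_k = 2, 8, 18, 40, 80, 156, 294, 544, 990, 1780, …
ICs: h(0) = 2.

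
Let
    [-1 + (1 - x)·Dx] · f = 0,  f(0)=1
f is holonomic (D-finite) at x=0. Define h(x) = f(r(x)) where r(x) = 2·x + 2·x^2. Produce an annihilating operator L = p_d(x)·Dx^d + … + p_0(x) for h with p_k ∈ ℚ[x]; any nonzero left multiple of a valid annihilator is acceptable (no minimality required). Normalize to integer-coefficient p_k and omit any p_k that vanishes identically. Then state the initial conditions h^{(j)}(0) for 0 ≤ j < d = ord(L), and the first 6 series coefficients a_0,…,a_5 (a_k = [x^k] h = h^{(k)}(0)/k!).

f: a_k = 1, 1, 1, 1, 1, 1, …
Substitute x→r, Dx→(1/r')Dx; clear ⇒ L₀.
L = (2 + 4·x) + (-1 + 2·x + 2·x^2)·Dx  (order 1).
h: a_k = 1, 2, 6, 16, 44, 120, …
ICs: h(0) = 1.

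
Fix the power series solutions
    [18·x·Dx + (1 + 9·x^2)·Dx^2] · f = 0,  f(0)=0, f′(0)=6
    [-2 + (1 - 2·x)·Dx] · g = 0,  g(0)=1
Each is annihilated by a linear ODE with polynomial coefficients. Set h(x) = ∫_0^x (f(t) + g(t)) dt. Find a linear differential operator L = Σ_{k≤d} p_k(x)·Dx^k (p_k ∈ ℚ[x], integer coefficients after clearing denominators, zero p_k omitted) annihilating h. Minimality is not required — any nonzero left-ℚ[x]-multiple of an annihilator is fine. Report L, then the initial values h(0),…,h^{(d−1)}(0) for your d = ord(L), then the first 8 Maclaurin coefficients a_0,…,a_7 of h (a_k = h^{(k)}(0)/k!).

f: a_k = 0, 6, 0, -18, 0, 486/5, 0, -4374/7, …
g: a_k = 1, 2, 4, 8, 16, 32, 64, 128, …
f+g: L₀ = lclm(L_f,L_g), ord ≤ 2+1.
∫: right-multiply L₀ by Dx.
L = (36 - 288·x - 972·x^2)·Dx^2 + (-21 + 36·x - 9·x^2 - 972·x^3)·Dx^3 + (2 + 5·x + 45·x^3 - 162·x^4)·Dx^4  (order 4).
h: a_k = 0, 1, 4, 4/3, -5/2, 16/5, 323/15, 64/7, …
ICs: h(0) = 0, h′(0) = 1, h′′(0) = 8, h′′′(0) = 8.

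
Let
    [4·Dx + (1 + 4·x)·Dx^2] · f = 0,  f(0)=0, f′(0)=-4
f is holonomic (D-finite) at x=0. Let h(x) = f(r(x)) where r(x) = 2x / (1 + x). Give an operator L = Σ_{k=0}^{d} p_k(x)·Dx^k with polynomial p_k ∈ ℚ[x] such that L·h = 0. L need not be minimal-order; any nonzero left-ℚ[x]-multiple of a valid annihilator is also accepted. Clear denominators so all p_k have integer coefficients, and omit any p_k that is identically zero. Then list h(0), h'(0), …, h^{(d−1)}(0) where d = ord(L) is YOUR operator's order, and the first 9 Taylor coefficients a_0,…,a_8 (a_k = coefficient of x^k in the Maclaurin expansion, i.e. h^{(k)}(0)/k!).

f: a_k = 0, -4, 8, -64/3, 64, -1024/5, 2048/3, -16384/7, 8192, …
Change of var in L_f (x↦r) gives L₀.
L = (10 + 18·x)·Dx + (1 + 10·x + 9·x^2)·Dx^2  (order 2).
h: a_k = 0, -8, 40, -728/3, 1640, -59048/5, 265720/3, -4782968/7, 5380840, …
ICs: h(0) = 0, h′(0) = -8.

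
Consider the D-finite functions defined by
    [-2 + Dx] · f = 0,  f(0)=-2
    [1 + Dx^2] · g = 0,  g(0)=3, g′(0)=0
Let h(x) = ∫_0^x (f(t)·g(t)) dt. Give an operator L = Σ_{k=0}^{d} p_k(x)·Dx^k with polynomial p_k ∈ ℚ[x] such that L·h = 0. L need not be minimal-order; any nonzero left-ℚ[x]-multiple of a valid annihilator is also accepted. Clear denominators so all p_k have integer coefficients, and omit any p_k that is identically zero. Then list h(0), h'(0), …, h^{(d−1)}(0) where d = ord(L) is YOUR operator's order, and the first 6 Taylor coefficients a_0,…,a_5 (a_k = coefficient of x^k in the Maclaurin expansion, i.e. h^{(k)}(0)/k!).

L = 5·Dx - 4·Dx^2 + Dx^3  (order 3).
h: a_k = 0, -6, -6, -3, -1/2, 7/20, …
ICs: h(0) = 0, h′(0) = -6, h′′(0) = -12.

f: a_k = -2, -4, -4, -8/3, -4/3, -8/15, …
g: a_k = 3, 0, -3/2, 0, 1/8, 0, …
Sym-product of L_f,L_g gives L₀ (≤ ord 2).
h=∫h₀ ⇒ L = L₀·Dx.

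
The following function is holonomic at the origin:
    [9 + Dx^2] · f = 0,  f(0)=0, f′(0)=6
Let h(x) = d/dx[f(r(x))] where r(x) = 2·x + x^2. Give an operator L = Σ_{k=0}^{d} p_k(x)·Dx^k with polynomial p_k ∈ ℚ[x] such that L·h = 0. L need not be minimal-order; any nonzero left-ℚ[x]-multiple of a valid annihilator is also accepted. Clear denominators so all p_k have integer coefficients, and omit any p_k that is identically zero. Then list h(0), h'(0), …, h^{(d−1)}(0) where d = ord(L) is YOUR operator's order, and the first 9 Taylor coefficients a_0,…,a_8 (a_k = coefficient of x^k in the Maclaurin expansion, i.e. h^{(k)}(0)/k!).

L = (39 + 144·x + 216·x^2 + 144·x^3 + 36·x^4) + (-3 - 3·x)·Dx + (1 + 2·x + x^2)·Dx^2  (order 2).
h: a_k = 12, 12, -216, -432, 378, 1890, 7452/5, -9072/5, -306909/70, …
ICs: h(0) = 12, h′(0) = 12.

f: a_k = 0, 6, 0, -9, 0, 81/20, 0, -243/280, 0, …
Substitute x→r, Dx→(1/r')Dx; clear ⇒ L₀.
h=h₀': d/dx-closure on L₀ ⇒ L.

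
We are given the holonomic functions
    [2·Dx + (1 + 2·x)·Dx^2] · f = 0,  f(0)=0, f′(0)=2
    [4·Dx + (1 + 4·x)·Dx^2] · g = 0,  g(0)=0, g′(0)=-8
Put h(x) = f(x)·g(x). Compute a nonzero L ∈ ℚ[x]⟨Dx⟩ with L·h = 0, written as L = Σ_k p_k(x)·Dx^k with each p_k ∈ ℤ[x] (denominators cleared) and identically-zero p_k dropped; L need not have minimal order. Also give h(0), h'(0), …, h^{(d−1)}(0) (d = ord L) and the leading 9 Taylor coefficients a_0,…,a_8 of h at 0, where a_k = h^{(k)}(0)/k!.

L = (160 + 768·x + 1024·x^2)·Dx + (264 + 2144·x + 5760·x^2 + 5120·x^3)·Dx^2 + (64 + 720·x + 2976·x^2 + 5376·x^3 + 3584·x^4)·Dx^3 + (3 + 44·x + 252·x^2 + 704·x^3 + 960·x^4 + 512·x^5)·Dx^4  (order 4).
h: a_k = 0, 0, -16, 48, -416/3, 416, -58688/45, 21248/5, -300032/21, …
ICs: h(0) = 0, h′(0) = 0, h′′(0) = -32, h′′′(0) = 288.

f: a_k = 0, 2, -2, 8/3, -4, 32/5, -32/3, 128/7, -32, …
g: a_k = 0, -8, 16, -128/3, 128, -2048/5, 4096/3, -32768/7, 16384, …
Product ⇒ symmetric product L₀, ord ≤ 4.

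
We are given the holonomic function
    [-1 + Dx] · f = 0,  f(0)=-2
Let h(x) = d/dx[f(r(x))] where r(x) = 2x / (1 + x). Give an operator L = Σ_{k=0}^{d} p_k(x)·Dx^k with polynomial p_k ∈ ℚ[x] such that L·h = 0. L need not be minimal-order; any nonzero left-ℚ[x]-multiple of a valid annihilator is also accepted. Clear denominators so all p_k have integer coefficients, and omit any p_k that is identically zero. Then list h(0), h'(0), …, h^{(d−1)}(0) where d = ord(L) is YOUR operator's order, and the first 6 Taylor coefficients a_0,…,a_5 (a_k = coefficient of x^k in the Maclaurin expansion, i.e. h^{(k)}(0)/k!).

L = -2·x + (-1 - 2·x - x^2)·Dx  (order 1).
h: a_k = -4, 0, 4, -16/3, 4, -16/15, …
ICs: h(0) = -4.

f: a_k = -2, -2, -1, -1/3, -1/12, -1/60, …
h₀=f(r): pull back L_f along r ⇒ L₀.
Derive L from L₀ (diff closure).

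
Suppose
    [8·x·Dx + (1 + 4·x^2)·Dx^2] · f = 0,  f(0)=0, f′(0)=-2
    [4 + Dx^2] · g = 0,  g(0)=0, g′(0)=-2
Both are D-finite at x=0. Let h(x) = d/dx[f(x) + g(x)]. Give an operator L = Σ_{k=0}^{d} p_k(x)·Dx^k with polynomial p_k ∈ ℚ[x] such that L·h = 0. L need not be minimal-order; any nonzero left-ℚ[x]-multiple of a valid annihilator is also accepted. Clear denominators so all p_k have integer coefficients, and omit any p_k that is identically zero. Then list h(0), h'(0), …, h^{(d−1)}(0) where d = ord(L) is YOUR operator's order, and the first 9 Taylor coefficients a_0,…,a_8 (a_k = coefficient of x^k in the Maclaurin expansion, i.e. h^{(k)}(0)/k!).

L = (-352·x + 1792·x^3 + 512·x^5) + (-4 + 112·x^2 + 576·x^4 + 256·x^6)·Dx + (-88·x + 448·x^3 + 128·x^5)·Dx^2 + (-1 + 28·x^2 + 144·x^4 + 64·x^6)·Dx^3  (order 3).
h: a_k = -4, 0, 12, 0, -100/3, 0, 5768/45, 0, -161284/315, …
ICs: h(0) = -4, h′(0) = 0, h′′(0) = 24.

f: a_k = 0, -2, 0, 8/3, 0, -32/5, 0, 128/7, 0, …
g: a_k = 0, -2, 0, 4/3, 0, -4/15, 0, 8/315, 0, …
h₀=f+g: left-lcm gives L₀, ord ≤ 4.
h=h₀': d/dx-closure on L₀ ⇒ L.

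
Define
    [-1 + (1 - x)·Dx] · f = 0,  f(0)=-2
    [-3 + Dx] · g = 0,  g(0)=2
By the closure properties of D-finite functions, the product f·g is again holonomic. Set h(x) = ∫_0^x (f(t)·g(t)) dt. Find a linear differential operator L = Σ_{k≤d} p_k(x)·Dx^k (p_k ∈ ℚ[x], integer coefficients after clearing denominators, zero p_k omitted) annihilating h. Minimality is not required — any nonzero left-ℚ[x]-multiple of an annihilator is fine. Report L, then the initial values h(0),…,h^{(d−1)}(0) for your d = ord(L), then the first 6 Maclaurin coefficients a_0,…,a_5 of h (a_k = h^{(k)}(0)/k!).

f: a_k = -2, -2, -2, -2, -2, -2, …
g: a_k = 2, 6, 9, 9, 27/4, 81/20, …
Sym-product of L_f,L_g gives L₀ (≤ ord 1).
∫: right-multiply L₀ by Dx.
L = (4 - 3·x)·Dx + (-1 + x)·Dx^2  (order 2).
h: a_k = 0, -4, -8, -34/3, -13, -131/10, …
ICs: h(0) = 0, h′(0) = -4.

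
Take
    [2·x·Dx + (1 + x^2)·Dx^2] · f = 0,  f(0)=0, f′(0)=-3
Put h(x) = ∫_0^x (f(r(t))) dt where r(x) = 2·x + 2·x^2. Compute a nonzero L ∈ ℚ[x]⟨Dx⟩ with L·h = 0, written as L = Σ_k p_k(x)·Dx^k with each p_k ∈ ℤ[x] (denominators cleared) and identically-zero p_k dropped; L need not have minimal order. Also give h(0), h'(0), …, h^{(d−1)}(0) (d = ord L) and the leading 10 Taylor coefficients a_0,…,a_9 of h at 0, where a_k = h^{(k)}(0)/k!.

L = (-2 + 8·x + 32·x^2 + 48·x^3 + 24·x^4)·Dx^2 + (1 + 2·x + 4·x^2 + 16·x^3 + 20·x^4 + 8·x^5)·Dx^3  (order 3).
h: a_k = 0, 0, -3, -2, 2, 24/5, 4/5, -88/7, -120/7, 64/3, …
ICs: h(0) = 0, h′(0) = 0, h′′(0) = -6.

f: a_k = 0, -3, 0, 1, 0, -3/5, 0, 3/7, 0, -1/3, …
L₀ from L_f via x↦r, Dx↦r'^{-1}Dx.
h=∫h₀ ⇒ L = L₀·Dx.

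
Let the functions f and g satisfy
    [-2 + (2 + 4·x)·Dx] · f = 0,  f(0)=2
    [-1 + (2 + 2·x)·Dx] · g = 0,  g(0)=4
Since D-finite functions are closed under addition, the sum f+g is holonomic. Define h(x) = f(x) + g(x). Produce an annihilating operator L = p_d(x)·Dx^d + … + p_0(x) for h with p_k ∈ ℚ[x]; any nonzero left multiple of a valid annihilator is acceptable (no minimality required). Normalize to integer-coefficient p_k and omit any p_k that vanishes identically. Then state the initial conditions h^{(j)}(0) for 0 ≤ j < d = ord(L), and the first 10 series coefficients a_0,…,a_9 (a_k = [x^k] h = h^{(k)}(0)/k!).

L = -1 + (3 + 4·x)·Dx + (2 + 6·x + 4·x^2)·Dx^2  (order 2).
h: a_k = 6, 4, -3/2, 5/4, -45/32, 119/64, -693/256, 2145/512, -55341/8192, 183755/16384, …
ICs: h(0) = 6, h′(0) = 4.

f: a_k = 2, 2, -1, 1, -5/4, 7/4, -21/8, 33/8, -429/64, 715/64, …
g: a_k = 4, 2, -1/2, 1/4, -5/32, 7/64, -21/256, 33/512, -429/8192, 715/16384, …
Sum ⇒ L₀ = lclm(L_f,L_g) in ℚ(x)⟨Dx⟩.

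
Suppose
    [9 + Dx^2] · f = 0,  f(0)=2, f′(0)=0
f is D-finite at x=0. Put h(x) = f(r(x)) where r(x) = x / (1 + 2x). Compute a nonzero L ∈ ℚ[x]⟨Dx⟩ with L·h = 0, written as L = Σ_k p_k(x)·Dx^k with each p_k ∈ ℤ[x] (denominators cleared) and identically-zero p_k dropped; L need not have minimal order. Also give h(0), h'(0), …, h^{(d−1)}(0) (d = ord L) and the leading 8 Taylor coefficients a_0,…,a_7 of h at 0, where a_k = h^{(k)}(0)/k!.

f: a_k = 2, 0, -9, 0, 27/4, 0, -81/40, 0, …
Substitute x→r, Dx→(1/r')Dx; clear ⇒ L₀.
L = 9 + (4 + 24·x + 48·x^2 + 32·x^3)·Dx + (1 + 8·x + 24·x^2 + 32·x^3 + 16·x^4)·Dx^2  (order 2).
h: a_k = 2, 0, -9, 36, -405/4, 234, -18081/40, 6723/10, …
ICs: h(0) = 2, h′(0) = 0.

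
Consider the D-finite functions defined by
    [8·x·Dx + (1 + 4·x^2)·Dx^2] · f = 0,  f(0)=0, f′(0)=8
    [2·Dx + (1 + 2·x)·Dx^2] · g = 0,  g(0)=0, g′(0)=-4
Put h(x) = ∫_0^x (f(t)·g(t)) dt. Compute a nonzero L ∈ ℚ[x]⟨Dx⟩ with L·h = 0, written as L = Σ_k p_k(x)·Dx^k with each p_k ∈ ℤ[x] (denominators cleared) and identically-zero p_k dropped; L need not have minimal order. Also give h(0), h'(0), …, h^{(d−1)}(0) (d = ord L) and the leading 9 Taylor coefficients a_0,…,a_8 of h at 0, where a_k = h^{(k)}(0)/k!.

f: a_k = 0, 8, 0, -32/3, 0, 128/5, 0, -512/7, 0, …
g: a_k = 0, -4, 4, -16/3, 8, -64/5, 64/3, -256/7, 64, …
L₀ := L_f ⊗_s L_g (sym. prod.), ord ≤ 4.
h=∫h₀ ⇒ L = L₀·Dx.
L = (192 + 704·x + 2560·x^2 + 9984·x^3 + 15360·x^4 + 13312·x^5 + 4096·x^7)·Dx^2 + (72 + 992·x + 4928·x^2 + 15488·x^3 + 34816·x^4 + 47616·x^5 + 35840·x^6 + 6144·x^7 + 14336·x^8)·Dx^3 + (24 + 256·x + 1536·x^2 + 4992·x^3 + 11520·x^4 + 19968·x^5 + 24576·x^6 + 18432·x^7 + 6144·x^8 + 8192·x^9)·Dx^4 + (5 + 36·x + 148·x^2 + 448·x^3 + 1056·x^4 + 1920·x^5 + 2688·x^6 + 3072·x^7 + 2304·x^8 + 1024·x^9 + 1024·x^10)·Dx^5  (order 5).
h: a_k = 0, 0, 0, -32/3, 8, 0, 32/9, -6656/315, 352/15, …
ICs: h(0) = 0, h′(0) = 0, h′′(0) = 0, h′′′(0) = -64, h′′′′(0) = 192.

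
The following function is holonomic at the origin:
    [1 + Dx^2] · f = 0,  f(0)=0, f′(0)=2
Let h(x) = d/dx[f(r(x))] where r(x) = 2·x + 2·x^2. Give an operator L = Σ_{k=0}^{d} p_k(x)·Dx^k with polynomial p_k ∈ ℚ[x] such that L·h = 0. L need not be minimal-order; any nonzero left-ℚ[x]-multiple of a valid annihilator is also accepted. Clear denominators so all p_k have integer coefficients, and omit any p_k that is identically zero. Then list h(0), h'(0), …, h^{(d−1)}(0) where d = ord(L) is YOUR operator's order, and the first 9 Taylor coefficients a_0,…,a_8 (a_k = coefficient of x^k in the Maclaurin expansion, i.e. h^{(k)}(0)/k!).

L = (16 + 32·x + 96·x^2 + 128·x^3 + 64·x^4) + (-6 - 12·x)·Dx + (1 + 4·x + 4·x^2)·Dx^2  (order 2).
h: a_k = 4, 8, -8, -32, -112/3, 0, 1664/45, 1792/45, 4544/315, …
ICs: h(0) = 4, h′(0) = 8.

f: a_k = 0, 2, 0, -1/3, 0, 1/60, 0, -1/2520, 0, …
L₀ from L_f via x↦r, Dx↦r'^{-1}Dx.
Derive L from L₀ (diff closure).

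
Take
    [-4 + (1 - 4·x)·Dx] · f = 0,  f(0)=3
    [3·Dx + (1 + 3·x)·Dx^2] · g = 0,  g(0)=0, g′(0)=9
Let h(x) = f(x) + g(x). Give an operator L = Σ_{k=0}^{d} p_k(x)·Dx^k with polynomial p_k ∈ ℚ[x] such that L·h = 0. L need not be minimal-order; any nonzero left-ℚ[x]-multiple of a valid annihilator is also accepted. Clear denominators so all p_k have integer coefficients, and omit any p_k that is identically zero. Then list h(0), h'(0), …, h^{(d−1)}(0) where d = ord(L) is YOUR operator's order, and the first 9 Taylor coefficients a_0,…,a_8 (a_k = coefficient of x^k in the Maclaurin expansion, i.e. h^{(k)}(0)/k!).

L = (432 + 288·x)·Dx + (78 + 720·x + 576·x^2)·Dx^2 + (-11 - x + 144·x^2 + 144·x^3)·Dx^3  (order 3).
h: a_k = 3, 21, 69/2, 219, 2829/4, 16089/5, 23847/2, 350625/7, 1553181/8, …
ICs: h(0) = 3, h′(0) = 21, h′′(0) = 69.

f: a_k = 3, 12, 48, 192, 768, 3072, 12288, 49152, 196608, …
g: a_k = 0, 9, -27/2, 27, -243/4, 729/5, -729/2, 6561/7, -19683/8, …
Weyl lclm of L_f,L_g ⇒ L₀ (ord ≤ 3).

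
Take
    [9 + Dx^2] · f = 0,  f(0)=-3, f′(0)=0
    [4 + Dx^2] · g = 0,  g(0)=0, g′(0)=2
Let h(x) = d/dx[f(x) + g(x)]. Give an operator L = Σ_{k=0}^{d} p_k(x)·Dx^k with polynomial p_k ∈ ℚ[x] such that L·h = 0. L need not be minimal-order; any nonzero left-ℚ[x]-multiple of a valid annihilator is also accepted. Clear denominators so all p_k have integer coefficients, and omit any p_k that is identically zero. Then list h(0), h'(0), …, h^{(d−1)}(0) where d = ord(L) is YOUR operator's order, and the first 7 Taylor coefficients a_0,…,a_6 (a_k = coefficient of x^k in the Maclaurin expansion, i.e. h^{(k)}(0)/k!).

L = 36 + 13·Dx^2 + Dx^4  (order 4).
h: a_k = 2, 27, -4, -81/2, 4/3, 729/40, -8/45, …
ICs: h(0) = 2, h′(0) = 27, h′′(0) = -8, h′′′(0) = -243.

f: a_k = -3, 0, 27/2, 0, -81/8, 0, 243/80, …
g: a_k = 0, 2, 0, -4/3, 0, 4/15, 0, …
f+g: L₀ = lclm(L_f,L_g), ord ≤ 2+2.
Differentiate: ansatz ord ≤ ord L₀ ⇒ L.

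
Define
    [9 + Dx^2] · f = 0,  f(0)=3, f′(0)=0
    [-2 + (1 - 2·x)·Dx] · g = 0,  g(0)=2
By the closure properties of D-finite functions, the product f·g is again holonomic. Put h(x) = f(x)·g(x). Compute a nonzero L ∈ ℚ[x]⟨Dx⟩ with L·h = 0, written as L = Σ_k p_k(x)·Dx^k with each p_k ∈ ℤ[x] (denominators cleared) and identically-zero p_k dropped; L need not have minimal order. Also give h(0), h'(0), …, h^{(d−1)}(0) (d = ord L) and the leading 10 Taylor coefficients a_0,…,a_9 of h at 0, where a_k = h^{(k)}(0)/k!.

L = (-9 + 18·x) + 4·Dx + (-1 + 2·x)·Dx^2  (order 2).
h: a_k = 6, 12, -3, -6, 33/4, 33/2, 1077/40, 1077/20, 48687/448, 48687/224, …
ICs: h(0) = 6, h′(0) = 12.

f: a_k = 3, 0, -27/2, 0, 81/8, 0, -243/80, 0, 2187/4480, 0, …
g: a_k = 2, 4, 8, 16, 32, 64, 128, 256, 512, 1024, …
h₀=f·g: eliminate ⇒ L₀, order ≤ 2·1.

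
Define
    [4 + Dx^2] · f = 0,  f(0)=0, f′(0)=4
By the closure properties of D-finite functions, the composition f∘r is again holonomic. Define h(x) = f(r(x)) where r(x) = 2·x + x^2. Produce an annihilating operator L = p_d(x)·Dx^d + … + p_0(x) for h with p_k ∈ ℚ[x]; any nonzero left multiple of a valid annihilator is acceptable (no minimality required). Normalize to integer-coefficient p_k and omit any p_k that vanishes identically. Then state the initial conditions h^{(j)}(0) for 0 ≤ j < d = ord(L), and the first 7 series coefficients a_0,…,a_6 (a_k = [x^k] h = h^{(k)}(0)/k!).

f: a_k = 0, 4, 0, -8/3, 0, 8/15, 0, …
h₀=f(r): pull back L_f along r ⇒ L₀.
L = (16 + 48·x + 48·x^2 + 16·x^3) - Dx + (1 + x)·Dx^2  (order 2).
h: a_k = 0, 8, 4, -64/3, -32, 16/15, 40, …
ICs: h(0) = 0, h′(0) = 8.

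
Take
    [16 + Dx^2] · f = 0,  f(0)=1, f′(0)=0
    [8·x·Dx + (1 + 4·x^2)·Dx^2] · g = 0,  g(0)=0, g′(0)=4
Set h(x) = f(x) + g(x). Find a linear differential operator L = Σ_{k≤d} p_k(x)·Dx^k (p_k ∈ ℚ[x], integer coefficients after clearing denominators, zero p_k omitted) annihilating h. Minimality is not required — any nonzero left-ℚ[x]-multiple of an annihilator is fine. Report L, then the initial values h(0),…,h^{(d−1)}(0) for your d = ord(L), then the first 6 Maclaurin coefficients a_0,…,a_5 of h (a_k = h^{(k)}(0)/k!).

L = (-512·x + 5120·x^3 + 4096·x^5)·Dx + (16 + 512·x^2 + 2304·x^4 + 2048·x^6)·Dx^2 + (-32·x + 320·x^3 + 256·x^5)·Dx^3 + (1 + 32·x^2 + 144·x^4 + 128·x^6)·Dx^4  (order 4).
h: a_k = 1, 4, -8, -16/3, 32/3, 64/5, …
ICs: h(0) = 1, h′(0) = 4, h′′(0) = -16, h′′′(0) = -32.

f: a_k = 1, 0, -8, 0, 32/3, 0, …
g: a_k = 0, 4, 0, -16/3, 0, 64/5, …
Sum ⇒ L₀ = lclm(L_f,L_g) in ℚ(x)⟨Dx⟩.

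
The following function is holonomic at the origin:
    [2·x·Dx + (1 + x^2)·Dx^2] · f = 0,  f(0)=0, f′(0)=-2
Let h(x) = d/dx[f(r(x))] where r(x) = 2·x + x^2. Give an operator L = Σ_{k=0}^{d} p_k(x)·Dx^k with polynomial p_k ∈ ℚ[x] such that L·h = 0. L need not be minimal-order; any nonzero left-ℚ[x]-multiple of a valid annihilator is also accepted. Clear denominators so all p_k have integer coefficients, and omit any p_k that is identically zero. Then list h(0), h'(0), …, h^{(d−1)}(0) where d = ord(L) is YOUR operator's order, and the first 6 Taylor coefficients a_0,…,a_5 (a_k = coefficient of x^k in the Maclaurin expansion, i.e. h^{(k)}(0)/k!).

L = (-1 + 8·x + 16·x^2 + 12·x^3 + 3·x^4) + (1 + x + 4·x^2 + 8·x^3 + 5·x^4 + x^5)·Dx  (order 1).
h: a_k = -4, -4, 16, 32, -44, -188, …
ICs: h(0) = -4.

f: a_k = 0, -2, 0, 2/3, 0, -2/5, …
f∘r: x↦r, Dx↦Dx/r' in L_f ⇒ L₀.
Derive L from L₀ (diff closure).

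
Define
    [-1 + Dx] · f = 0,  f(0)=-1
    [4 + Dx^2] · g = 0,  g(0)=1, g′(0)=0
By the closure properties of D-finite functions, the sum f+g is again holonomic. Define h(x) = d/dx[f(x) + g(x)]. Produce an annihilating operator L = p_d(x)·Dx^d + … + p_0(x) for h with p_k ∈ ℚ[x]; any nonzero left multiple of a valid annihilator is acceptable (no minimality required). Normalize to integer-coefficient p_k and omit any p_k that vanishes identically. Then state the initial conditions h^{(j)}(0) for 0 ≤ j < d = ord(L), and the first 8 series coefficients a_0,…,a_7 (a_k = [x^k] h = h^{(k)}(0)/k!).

L = 4 - 4·Dx + Dx^2 - Dx^3  (order 3).
h: a_k = -1, -5, -1/2, 5/2, -1/24, -13/24, -1/720, 17/336, …
ICs: h(0) = -1, h′(0) = -5, h′′(0) = -1.

f: a_k = -1, -1, -1/2, -1/6, -1/24, -1/120, -1/720, -1/5040, …
g: a_k = 1, 0, -2, 0, 2/3, 0, -4/45, 0, …
h₀=f+g: left-lcm gives L₀, ord ≤ 3.
h=h₀': d/dx-closure on L₀ ⇒ L.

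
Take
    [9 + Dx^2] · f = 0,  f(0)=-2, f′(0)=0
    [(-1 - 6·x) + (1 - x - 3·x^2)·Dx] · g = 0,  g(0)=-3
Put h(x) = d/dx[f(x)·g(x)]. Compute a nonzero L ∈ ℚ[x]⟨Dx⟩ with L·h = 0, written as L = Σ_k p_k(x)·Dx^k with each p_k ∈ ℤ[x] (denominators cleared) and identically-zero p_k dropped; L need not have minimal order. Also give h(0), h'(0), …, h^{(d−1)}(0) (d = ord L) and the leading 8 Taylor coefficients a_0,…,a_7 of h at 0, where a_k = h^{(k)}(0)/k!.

L = (-15 - 54·x - 135·x^2 + 162·x^3 + 243·x^4) + (6·x + 54·x^2 + 108·x^3)·Dx + (1 - 4·x - 9·x^2 + 18·x^3 + 27·x^4)·Dx^2  (order 2).
h: a_k = 6, -6, 45, 105, 1425/4, 17271/20, 100149/40, 354111/56, …
ICs: h(0) = 6, h′(0) = -6.

f: a_k = -2, 0, 9, 0, -27/4, 0, 81/40, 0, …
g: a_k = -3, -3, -12, -21, -57, -120, -291, -651, …
L₀ := L_f ⊗_s L_g (sym. prod.), ord ≤ 2.
h=h₀': d/dx-closure on L₀ ⇒ L.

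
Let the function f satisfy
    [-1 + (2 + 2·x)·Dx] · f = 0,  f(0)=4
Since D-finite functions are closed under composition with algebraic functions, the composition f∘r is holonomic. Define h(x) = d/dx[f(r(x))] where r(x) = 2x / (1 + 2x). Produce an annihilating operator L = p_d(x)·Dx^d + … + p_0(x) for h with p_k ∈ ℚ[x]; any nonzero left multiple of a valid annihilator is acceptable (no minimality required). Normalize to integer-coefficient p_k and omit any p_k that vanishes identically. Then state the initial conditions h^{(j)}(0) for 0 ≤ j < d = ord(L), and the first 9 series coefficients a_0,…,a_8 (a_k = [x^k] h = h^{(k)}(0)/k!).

f: a_k = 4, 2, -1/2, 1/4, -5/32, 7/64, -21/256, 33/512, -429/8192, …
f∘r: x↦r, Dx↦Dx/r' in L_f ⇒ L₀.
Differentiate: ansatz ord ≤ ord L₀ ⇒ L.
L = (-5 - 16·x) + (-1 - 6·x - 8·x^2)·Dx  (order 1).
h: a_k = 4, -20, 78, -282, 1995/2, -7059/2, 50435/4, -182461/4, 5347827/32, …
ICs: h(0) = 4.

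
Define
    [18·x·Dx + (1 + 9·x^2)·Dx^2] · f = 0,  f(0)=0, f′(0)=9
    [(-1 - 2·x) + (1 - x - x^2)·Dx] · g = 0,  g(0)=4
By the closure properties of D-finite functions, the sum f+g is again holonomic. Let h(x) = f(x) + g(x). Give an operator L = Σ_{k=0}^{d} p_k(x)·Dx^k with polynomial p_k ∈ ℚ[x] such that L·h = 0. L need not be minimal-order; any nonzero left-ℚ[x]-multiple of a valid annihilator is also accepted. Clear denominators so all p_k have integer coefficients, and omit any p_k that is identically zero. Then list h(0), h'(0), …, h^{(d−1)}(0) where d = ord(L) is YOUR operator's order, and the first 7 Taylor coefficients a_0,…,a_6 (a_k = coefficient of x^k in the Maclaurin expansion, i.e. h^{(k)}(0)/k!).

L = (36 - 144·x - 1440·x^2 - 2376·x^3 - 3186·x^4 - 486·x^6)·Dx + (-18 - 24·x + 108·x^2 - 444·x^3 - 2313·x^4 - 2178·x^5 - 243·x^6 - 486·x^7)·Dx^2 + (2 + 10·x + 34·x^2 + 48·x^3 + 123·x^4 - 387·x^5 - 198·x^6 - 81·x^7 - 81·x^8)·Dx^3  (order 3).
h: a_k = 4, 13, 8, -15, 20, 889/5, 52, …
ICs: h(0) = 4, h′(0) = 13, h′′(0) = 16.

f: a_k = 0, 9, 0, -27, 0, 729/5, 0, …
g: a_k = 4, 4, 8, 12, 20, 32, 52, …
Weyl lclm of L_f,L_g ⇒ L₀ (ord ≤ 3).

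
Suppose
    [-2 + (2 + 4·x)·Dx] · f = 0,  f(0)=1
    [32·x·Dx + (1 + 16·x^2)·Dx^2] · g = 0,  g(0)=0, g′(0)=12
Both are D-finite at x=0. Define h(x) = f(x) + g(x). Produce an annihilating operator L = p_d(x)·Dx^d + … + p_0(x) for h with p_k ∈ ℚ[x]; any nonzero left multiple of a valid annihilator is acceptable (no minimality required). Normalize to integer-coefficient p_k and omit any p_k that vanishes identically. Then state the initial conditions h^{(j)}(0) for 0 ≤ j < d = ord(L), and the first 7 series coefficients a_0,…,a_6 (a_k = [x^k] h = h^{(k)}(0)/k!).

f: a_k = 1, 1, -1/2, 1/2, -5/8, 7/8, -21/16, …
g: a_k = 0, 12, 0, -64, 0, 3072/5, 0, …
h₀=f+g: left-lcm gives L₀, ord ≤ 3.
L = (-32 - 160·x + 1536·x^2 + 1536·x^3)·Dx + (-35 - 128·x + 1312·x^2 + 6144·x^3 + 5376·x^4)·Dx^2 + (-1 + 30·x + 96·x^2 + 576·x^3 + 1792·x^4 + 1536·x^5)·Dx^3  (order 3).
h: a_k = 1, 13, -1/2, -127/2, -5/8, 24611/40, -21/16, …
ICs: h(0) = 1, h′(0) = 13, h′′(0) = -1.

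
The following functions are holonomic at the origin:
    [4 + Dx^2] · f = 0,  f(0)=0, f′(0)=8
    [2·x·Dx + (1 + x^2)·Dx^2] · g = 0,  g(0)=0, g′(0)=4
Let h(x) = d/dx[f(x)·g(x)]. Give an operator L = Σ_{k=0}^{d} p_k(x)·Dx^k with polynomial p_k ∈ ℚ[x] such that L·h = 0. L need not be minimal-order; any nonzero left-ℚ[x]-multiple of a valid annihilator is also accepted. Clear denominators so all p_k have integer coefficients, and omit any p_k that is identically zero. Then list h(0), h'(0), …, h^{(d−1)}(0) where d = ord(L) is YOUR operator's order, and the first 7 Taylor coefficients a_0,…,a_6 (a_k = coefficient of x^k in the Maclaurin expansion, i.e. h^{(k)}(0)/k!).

f: a_k = 0, 8, 0, -16/3, 0, 16/15, 0, …
g: a_k = 0, 4, 0, -4/3, 0, 4/5, 0, …
f·g: L₀ = L_f ⊗_s L_g, ord ≤ 2·2.
h=h₀': d/dx-closure on L₀ ⇒ L.
L = (512 + 1824·x^2 + 2768·x^4 + 1920·x^6 + 912·x^8 + 320·x^10 + 64·x^12) + (248·x + 944·x^3 + 1240·x^5 + 800·x^7 + 320·x^9 + 64·x^11)·Dx + (168 + 652·x^2 + 1080·x^4 + 892·x^6 + 488·x^8 + 176·x^10 + 32·x^12)·Dx^2 + (62·x + 236·x^3 + 310·x^5 + 200·x^7 + 80·x^9 + 16·x^11)·Dx^3 + (10 + 49·x^2 + 97·x^4 + 103·x^6 + 65·x^8 + 24·x^10 + 4·x^12)·Dx^4  (order 4).
h: a_k = 0, 64, 0, -128, 0, 320/3, 0, …
ICs: h(0) = 0, h′(0) = 64, h′′(0) = 0, h′′′(0) = -768.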